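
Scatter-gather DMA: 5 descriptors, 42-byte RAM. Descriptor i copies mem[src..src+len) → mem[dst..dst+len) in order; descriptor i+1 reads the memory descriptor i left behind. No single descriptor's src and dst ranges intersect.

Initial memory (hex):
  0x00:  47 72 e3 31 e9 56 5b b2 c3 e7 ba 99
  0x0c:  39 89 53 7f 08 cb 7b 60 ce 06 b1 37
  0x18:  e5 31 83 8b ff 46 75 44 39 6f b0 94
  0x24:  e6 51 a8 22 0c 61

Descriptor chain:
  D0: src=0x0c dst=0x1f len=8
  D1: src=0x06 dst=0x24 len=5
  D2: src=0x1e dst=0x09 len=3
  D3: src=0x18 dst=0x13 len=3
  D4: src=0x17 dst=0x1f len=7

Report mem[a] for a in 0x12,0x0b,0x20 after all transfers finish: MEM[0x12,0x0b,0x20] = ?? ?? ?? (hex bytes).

[0] 0x0c->0x1f len=8 : 39 89 53 7f 08 cb 7b 60
[1] 0x06->0x24 len=5 : 5b b2 c3 e7 ba
[2] 0x1e->0x09 len=3 : 75 39 89
[3] 0x18->0x13 len=3 : e5 31 83
[4] 0x17->0x1f len=7 : 37 e5 31 83 8b ff 46
query mem[0x12]=0x7b, mem[0x0b]=0x89, mem[0x20]=0xe5

MEM[0x12,0x0b,0x20] = 7b 89 e5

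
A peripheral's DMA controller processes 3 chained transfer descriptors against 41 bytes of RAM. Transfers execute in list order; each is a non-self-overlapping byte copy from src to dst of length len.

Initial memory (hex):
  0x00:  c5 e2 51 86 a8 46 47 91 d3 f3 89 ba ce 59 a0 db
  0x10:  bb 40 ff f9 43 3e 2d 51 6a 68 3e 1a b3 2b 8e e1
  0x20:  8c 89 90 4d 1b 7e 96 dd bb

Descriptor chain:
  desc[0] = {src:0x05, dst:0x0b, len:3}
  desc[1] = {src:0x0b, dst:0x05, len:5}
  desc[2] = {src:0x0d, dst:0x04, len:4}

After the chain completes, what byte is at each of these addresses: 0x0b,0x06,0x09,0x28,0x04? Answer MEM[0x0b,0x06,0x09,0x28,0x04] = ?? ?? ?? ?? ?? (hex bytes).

#0 dst[0x0b+3] := {0x46,0x47,0x91}
#1 dst[0x05+5] := {0x46,0x47,0x91,0xa0,0xdb}
#2 dst[0x04+4] := {0x91,0xa0,0xdb,0xbb}
query mem[0x0b]=0x46, mem[0x06]=0xdb, mem[0x09]=0xdb, mem[0x28]=0xbb, mem[0x04]=0x91

MEM[0x0b,0x06,0x09,0x28,0x04] = 46 db db bb 91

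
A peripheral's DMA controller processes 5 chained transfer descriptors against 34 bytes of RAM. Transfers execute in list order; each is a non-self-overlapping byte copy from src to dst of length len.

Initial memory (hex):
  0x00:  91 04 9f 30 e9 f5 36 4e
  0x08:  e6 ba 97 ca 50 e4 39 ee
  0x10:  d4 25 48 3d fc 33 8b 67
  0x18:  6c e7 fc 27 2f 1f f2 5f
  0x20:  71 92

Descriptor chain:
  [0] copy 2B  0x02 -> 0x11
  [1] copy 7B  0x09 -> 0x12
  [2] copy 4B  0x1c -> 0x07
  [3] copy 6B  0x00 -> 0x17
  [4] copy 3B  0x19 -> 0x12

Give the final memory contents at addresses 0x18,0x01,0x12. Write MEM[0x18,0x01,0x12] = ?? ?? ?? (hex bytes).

MEM[0x18,0x01,0x12] = 04 04 9f

#0 dst[0x11+2] := {0x9f,0x30}
#1 dst[0x12+7] := {0xba,0x97,0xca,0x50,0xe4,0x39,0xee}
#2 dst[0x07+4] := {0x2f,0x1f,0xf2,0x5f}
#3 dst[0x17+6] := {0x91,0x04,0x9f,0x30,0xe9,0xf5}
#4 dst[0x12+3] := {0x9f,0x30,0xe9}
query mem[0x18]=0x04, mem[0x01]=0x04, mem[0x12]=0x9f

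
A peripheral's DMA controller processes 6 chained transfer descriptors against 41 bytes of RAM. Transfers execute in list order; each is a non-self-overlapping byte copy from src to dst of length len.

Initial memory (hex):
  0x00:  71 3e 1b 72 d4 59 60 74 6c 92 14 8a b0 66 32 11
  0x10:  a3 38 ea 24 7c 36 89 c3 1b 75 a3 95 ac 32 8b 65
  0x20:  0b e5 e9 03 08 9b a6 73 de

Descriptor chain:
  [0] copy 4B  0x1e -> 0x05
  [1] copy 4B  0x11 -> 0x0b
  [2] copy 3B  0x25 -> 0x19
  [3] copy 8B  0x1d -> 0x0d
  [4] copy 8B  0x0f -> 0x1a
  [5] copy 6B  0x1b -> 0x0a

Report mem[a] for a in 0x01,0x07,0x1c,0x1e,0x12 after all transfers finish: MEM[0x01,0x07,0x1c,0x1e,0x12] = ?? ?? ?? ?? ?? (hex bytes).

[0] 0x1e->0x05 len=4 : 8b 65 0b e5
[1] 0x11->0x0b len=4 : 38 ea 24 7c
[2] 0x25->0x19 len=3 : 9b a6 73
[3] 0x1d->0x0d len=8 : 32 8b 65 0b e5 e9 03 08
[4] 0x0f->0x1a len=8 : 65 0b e5 e9 03 08 36 89
[5] 0x1b->0x0a len=6 : 0b e5 e9 03 08 36
query mem[0x01]=0x3e, mem[0x07]=0x0b, mem[0x1c]=0xe5, mem[0x1e]=0x03, mem[0x12]=0xe9

MEM[0x01,0x07,0x1c,0x1e,0x12] = 3e 0b e5 03 e9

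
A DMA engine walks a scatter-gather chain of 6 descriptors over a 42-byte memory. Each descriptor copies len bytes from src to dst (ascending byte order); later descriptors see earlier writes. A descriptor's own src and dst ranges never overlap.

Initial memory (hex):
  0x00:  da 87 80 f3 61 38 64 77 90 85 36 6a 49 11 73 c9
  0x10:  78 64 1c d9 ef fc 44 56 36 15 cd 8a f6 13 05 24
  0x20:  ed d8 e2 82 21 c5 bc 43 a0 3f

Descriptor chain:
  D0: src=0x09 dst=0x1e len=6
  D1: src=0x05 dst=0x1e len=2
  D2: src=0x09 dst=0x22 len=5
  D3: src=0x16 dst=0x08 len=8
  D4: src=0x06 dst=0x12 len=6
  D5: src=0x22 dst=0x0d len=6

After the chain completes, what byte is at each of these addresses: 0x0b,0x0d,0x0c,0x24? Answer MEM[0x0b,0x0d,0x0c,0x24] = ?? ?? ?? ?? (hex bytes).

MEM[0x0b,0x0d,0x0c,0x24] = 15 85 cd 6a

D0: mem[0x1e..0x23] <- [85 36 6a 49 11 73]
D1: mem[0x1e..0x1f] <- [38 64]
D2: mem[0x22..0x26] <- [85 36 6a 49 11]
D3: mem[0x08..0x0f] <- [44 56 36 15 cd 8a f6 13]
D4: mem[0x12..0x17] <- [64 77 44 56 36 15]
D5: mem[0x0d..0x12] <- [85 36 6a 49 11 43]
query mem[0x0b]=0x15, mem[0x0d]=0x85, mem[0x0c]=0xcd, mem[0x24]=0x6a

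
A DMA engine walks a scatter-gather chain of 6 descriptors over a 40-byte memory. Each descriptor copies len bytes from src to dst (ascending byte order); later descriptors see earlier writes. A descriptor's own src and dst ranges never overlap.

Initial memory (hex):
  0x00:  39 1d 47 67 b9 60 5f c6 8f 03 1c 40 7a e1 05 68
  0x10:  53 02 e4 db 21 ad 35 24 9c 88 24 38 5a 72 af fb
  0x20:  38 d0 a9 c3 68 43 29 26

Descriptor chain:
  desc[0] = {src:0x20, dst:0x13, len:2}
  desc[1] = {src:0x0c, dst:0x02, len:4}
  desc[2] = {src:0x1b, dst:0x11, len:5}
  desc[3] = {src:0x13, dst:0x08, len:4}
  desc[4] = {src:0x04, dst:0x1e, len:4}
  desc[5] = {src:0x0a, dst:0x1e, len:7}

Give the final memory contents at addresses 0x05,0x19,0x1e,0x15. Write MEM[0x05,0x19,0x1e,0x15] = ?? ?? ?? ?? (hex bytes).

#0 dst[0x13+2] := {0x38,0xd0}
#1 dst[0x02+4] := {0x7a,0xe1,0x05,0x68}
#2 dst[0x11+5] := {0x38,0x5a,0x72,0xaf,0xfb}
#3 dst[0x08+4] := {0x72,0xaf,0xfb,0x35}
#4 dst[0x1e+4] := {0x05,0x68,0x5f,0xc6}
#5 dst[0x1e+7] := {0xfb,0x35,0x7a,0xe1,0x05,0x68,0x53}
query mem[0x05]=0x68, mem[0x19]=0x88, mem[0x1e]=0xfb, mem[0x15]=0xfb

MEM[0x05,0x19,0x1e,0x15] = 68 88 fb fb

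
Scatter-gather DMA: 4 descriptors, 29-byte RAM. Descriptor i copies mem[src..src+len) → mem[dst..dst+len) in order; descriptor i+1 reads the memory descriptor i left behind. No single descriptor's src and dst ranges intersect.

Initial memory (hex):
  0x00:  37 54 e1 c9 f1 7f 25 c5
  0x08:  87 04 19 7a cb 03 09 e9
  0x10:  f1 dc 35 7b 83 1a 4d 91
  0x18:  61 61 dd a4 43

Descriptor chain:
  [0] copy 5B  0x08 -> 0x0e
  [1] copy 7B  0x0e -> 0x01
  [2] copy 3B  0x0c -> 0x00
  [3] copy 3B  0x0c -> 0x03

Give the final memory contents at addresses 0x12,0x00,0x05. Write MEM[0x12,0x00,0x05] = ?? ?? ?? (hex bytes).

#0 dst[0x0e+5] := {0x87,0x04,0x19,0x7a,0xcb}
#1 dst[0x01+7] := {0x87,0x04,0x19,0x7a,0xcb,0x7b,0x83}
#2 dst[0x00+3] := {0xcb,0x03,0x87}
#3 dst[0x03+3] := {0xcb,0x03,0x87}
query mem[0x12]=0xcb, mem[0x00]=0xcb, mem[0x05]=0x87

MEM[0x12,0x00,0x05] = cb cb 87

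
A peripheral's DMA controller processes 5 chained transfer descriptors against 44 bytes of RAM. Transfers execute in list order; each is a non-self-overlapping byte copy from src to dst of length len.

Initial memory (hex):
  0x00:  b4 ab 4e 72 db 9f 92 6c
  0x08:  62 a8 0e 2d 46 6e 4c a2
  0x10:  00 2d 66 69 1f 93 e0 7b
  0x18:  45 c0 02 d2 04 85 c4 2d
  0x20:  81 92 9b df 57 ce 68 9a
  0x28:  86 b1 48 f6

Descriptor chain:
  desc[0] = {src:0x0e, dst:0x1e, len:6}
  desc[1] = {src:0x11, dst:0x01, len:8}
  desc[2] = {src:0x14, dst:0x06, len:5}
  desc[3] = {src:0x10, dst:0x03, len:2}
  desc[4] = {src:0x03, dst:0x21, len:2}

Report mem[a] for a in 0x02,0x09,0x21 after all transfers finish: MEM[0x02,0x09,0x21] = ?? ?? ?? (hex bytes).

MEM[0x02,0x09,0x21] = 66 7b 00

#0 dst[0x1e+6] := {0x4c,0xa2,0x00,0x2d,0x66,0x69}
#1 dst[0x01+8] := {0x2d,0x66,0x69,0x1f,0x93,0xe0,0x7b,0x45}
#2 dst[0x06+5] := {0x1f,0x93,0xe0,0x7b,0x45}
#3 dst[0x03+2] := {0x00,0x2d}
#4 dst[0x21+2] := {0x00,0x2d}
query mem[0x02]=0x66, mem[0x09]=0x7b, mem[0x21]=0x00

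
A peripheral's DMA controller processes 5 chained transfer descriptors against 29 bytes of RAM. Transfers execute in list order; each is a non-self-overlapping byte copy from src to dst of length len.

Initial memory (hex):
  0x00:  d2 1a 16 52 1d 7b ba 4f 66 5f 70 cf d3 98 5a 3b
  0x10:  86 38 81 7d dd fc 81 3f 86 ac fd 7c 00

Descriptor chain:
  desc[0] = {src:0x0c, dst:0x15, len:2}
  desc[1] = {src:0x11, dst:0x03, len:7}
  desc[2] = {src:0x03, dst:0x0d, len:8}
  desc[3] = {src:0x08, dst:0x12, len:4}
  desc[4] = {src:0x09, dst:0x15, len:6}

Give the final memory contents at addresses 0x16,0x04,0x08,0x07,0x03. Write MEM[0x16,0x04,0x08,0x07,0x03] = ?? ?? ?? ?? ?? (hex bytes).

MEM[0x16,0x04,0x08,0x07,0x03] = 70 81 98 d3 38

[0] 0x0c->0x15 len=2 : d3 98
[1] 0x11->0x03 len=7 : 38 81 7d dd d3 98 3f
[2] 0x03->0x0d len=8 : 38 81 7d dd d3 98 3f 70
[3] 0x08->0x12 len=4 : 98 3f 70 cf
[4] 0x09->0x15 len=6 : 3f 70 cf d3 38 81
query mem[0x16]=0x70, mem[0x04]=0x81, mem[0x08]=0x98, mem[0x07]=0xd3, mem[0x03]=0x38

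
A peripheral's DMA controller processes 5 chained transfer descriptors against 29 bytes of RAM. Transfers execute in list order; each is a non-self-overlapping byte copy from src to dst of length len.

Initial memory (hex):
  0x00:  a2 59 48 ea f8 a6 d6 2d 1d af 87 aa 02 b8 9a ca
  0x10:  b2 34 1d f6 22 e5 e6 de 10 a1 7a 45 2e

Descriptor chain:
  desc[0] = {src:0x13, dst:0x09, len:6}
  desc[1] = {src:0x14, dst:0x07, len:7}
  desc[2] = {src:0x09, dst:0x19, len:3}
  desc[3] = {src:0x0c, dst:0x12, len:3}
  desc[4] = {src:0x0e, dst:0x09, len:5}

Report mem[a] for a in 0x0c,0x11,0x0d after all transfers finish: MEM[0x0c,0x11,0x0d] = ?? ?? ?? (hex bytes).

MEM[0x0c,0x11,0x0d] = 34 34 a1

#0 dst[0x09+6] := {0xf6,0x22,0xe5,0xe6,0xde,0x10}
#1 dst[0x07+7] := {0x22,0xe5,0xe6,0xde,0x10,0xa1,0x7a}
#2 dst[0x19+3] := {0xe6,0xde,0x10}
#3 dst[0x12+3] := {0xa1,0x7a,0x10}
#4 dst[0x09+5] := {0x10,0xca,0xb2,0x34,0xa1}
query mem[0x0c]=0x34, mem[0x11]=0x34, mem[0x0d]=0xa1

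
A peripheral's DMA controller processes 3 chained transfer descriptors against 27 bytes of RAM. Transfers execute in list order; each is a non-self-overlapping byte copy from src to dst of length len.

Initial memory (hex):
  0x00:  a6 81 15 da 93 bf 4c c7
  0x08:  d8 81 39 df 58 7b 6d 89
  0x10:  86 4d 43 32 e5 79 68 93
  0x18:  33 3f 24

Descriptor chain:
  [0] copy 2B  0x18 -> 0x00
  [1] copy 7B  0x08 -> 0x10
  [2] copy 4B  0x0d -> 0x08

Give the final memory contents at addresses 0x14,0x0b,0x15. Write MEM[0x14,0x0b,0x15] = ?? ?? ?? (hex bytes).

[0] 0x18->0x00 len=2 : 33 3f
[1] 0x08->0x10 len=7 : d8 81 39 df 58 7b 6d
[2] 0x0d->0x08 len=4 : 7b 6d 89 d8
query mem[0x14]=0x58, mem[0x0b]=0xd8, mem[0x15]=0x7b

MEM[0x14,0x0b,0x15] = 58 d8 7b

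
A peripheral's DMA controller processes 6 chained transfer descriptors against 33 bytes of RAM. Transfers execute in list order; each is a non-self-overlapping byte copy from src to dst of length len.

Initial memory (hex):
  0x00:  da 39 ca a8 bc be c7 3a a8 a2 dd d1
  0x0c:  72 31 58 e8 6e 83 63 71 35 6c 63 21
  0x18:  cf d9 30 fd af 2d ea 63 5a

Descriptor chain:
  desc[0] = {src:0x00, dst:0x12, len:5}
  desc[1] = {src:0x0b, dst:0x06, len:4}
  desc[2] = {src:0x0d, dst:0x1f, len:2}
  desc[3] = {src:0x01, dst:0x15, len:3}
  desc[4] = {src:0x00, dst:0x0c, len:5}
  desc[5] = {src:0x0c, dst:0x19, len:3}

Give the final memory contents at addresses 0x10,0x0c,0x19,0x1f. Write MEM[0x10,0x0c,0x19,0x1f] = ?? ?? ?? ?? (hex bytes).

MEM[0x10,0x0c,0x19,0x1f] = bc da da 31

D0: mem[0x12..0x16] <- [da 39 ca a8 bc]
D1: mem[0x06..0x09] <- [d1 72 31 58]
D2: mem[0x1f..0x20] <- [31 58]
D3: mem[0x15..0x17] <- [39 ca a8]
D4: mem[0x0c..0x10] <- [da 39 ca a8 bc]
D5: mem[0x19..0x1b] <- [da 39 ca]
query mem[0x10]=0xbc, mem[0x0c]=0xda, mem[0x19]=0xda, mem[0x1f]=0x31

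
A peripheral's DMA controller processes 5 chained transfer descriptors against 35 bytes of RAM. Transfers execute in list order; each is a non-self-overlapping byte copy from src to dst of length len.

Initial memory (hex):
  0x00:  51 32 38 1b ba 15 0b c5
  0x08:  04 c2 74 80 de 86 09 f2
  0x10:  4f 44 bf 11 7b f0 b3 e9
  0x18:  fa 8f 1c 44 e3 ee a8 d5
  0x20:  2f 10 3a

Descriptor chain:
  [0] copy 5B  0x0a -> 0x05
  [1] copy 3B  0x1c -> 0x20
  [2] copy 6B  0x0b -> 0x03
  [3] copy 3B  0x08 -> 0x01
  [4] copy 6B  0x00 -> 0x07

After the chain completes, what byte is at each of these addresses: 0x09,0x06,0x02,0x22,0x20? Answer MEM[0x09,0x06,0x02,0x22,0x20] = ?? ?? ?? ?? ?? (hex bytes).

#0 dst[0x05+5] := {0x74,0x80,0xde,0x86,0x09}
#1 dst[0x20+3] := {0xe3,0xee,0xa8}
#2 dst[0x03+6] := {0x80,0xde,0x86,0x09,0xf2,0x4f}
#3 dst[0x01+3] := {0x4f,0x09,0x74}
#4 dst[0x07+6] := {0x51,0x4f,0x09,0x74,0xde,0x86}
query mem[0x09]=0x09, mem[0x06]=0x09, mem[0x02]=0x09, mem[0x22]=0xa8, mem[0x20]=0xe3

MEM[0x09,0x06,0x02,0x22,0x20] = 09 09 09 a8 e3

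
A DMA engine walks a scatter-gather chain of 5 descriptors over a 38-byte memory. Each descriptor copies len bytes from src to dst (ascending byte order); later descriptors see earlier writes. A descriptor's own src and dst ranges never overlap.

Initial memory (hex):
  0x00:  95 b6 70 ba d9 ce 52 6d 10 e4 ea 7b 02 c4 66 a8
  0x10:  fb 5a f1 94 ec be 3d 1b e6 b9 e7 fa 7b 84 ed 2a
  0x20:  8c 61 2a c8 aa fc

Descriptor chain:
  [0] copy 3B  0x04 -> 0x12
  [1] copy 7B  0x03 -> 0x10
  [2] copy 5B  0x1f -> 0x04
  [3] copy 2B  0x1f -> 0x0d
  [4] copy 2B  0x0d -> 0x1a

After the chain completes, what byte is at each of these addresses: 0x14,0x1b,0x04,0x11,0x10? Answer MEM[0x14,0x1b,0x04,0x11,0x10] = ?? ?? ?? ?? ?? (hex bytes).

  after D0: wrote 3B at 0x12 = d9ce52
  after D1: wrote 7B at 0x10 = bad9ce526d10e4
  after D2: wrote 5B at 0x04 = 2a8c612ac8
  after D3: wrote 2B at 0x0d = 2a8c
  after D4: wrote 2B at 0x1a = 2a8c
query mem[0x14]=0x6d, mem[0x1b]=0x8c, mem[0x04]=0x2a, mem[0x11]=0xd9, mem[0x10]=0xba

MEM[0x14,0x1b,0x04,0x11,0x10] = 6d 8c 2a d9 ba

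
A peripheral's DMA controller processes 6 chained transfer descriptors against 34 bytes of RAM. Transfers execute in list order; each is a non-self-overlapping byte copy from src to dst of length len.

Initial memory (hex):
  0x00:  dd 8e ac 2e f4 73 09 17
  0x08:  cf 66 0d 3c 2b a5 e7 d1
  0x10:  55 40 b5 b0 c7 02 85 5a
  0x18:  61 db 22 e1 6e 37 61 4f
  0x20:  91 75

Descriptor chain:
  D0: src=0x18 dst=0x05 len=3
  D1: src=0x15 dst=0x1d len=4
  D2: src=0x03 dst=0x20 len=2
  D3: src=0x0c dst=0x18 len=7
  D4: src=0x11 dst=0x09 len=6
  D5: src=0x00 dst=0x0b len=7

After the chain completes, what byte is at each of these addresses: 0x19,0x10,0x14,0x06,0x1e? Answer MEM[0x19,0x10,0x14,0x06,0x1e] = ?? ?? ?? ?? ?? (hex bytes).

  after D0: wrote 3B at 0x05 = 61db22
  after D1: wrote 4B at 0x1d = 02855a61
  after D2: wrote 2B at 0x20 = 2ef4
  after D3: wrote 7B at 0x18 = 2ba5e7d15540b5
  after D4: wrote 6B at 0x09 = 40b5b0c70285
  after D5: wrote 7B at 0x0b = dd8eac2ef461db
query mem[0x19]=0xa5, mem[0x10]=0x61, mem[0x14]=0xc7, mem[0x06]=0xdb, mem[0x1e]=0xb5

MEM[0x19,0x10,0x14,0x06,0x1e] = a5 61 c7 db b5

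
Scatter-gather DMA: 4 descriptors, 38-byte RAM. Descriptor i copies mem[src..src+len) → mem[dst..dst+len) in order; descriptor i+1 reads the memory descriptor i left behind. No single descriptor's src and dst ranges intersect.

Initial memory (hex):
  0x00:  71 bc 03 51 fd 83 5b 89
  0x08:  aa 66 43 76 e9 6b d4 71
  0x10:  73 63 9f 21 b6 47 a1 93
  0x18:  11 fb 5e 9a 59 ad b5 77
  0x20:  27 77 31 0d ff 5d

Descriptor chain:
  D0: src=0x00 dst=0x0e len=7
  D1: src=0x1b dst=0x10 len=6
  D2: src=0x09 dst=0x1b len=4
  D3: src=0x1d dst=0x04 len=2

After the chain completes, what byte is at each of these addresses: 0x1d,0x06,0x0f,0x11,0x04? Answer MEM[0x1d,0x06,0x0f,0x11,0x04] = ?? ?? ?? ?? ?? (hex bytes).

D0: mem[0x0e..0x14] <- [71 bc 03 51 fd 83 5b]
D1: mem[0x10..0x15] <- [9a 59 ad b5 77 27]
D2: mem[0x1b..0x1e] <- [66 43 76 e9]
D3: mem[0x04..0x05] <- [76 e9]
query mem[0x1d]=0x76, mem[0x06]=0x5b, mem[0x0f]=0xbc, mem[0x11]=0x59, mem[0x04]=0x76

MEM[0x1d,0x06,0x0f,0x11,0x04] = 76 5b bc 59 76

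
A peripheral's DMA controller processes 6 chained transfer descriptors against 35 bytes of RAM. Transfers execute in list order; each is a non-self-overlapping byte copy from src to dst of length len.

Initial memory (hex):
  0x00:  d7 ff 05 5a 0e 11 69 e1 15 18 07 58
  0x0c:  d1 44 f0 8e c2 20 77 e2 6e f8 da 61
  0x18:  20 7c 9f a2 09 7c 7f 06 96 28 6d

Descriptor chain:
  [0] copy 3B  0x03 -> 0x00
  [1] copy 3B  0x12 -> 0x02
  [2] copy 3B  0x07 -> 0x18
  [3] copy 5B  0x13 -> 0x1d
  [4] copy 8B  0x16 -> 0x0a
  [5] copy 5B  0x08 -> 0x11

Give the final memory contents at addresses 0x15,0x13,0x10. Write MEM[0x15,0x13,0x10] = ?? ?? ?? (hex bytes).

D0: mem[0x00..0x02] <- [5a 0e 11]
D1: mem[0x02..0x04] <- [77 e2 6e]
D2: mem[0x18..0x1a] <- [e1 15 18]
D3: mem[0x1d..0x21] <- [e2 6e f8 da 61]
D4: mem[0x0a..0x11] <- [da 61 e1 15 18 a2 09 e2]
D5: mem[0x11..0x15] <- [15 18 da 61 e1]
query mem[0x15]=0xe1, mem[0x13]=0xda, mem[0x10]=0x09

MEM[0x15,0x13,0x10] = e1 da 09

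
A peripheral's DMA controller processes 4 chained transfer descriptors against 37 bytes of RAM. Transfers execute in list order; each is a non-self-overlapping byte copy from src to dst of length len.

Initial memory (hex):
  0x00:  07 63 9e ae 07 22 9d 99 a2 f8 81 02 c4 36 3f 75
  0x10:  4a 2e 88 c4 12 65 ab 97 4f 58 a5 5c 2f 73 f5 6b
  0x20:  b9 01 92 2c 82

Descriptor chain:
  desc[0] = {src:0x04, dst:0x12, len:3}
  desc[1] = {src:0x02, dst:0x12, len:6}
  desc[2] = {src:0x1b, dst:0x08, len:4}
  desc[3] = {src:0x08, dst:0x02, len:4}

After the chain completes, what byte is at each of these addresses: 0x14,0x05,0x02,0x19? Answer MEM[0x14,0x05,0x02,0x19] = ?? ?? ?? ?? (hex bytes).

MEM[0x14,0x05,0x02,0x19] = 07 f5 5c 58

  after D0: wrote 3B at 0x12 = 07229d
  after D1: wrote 6B at 0x12 = 9eae07229d99
  after D2: wrote 4B at 0x08 = 5c2f73f5
  after D3: wrote 4B at 0x02 = 5c2f73f5
query mem[0x14]=0x07, mem[0x05]=0xf5, mem[0x02]=0x5c, mem[0x19]=0x58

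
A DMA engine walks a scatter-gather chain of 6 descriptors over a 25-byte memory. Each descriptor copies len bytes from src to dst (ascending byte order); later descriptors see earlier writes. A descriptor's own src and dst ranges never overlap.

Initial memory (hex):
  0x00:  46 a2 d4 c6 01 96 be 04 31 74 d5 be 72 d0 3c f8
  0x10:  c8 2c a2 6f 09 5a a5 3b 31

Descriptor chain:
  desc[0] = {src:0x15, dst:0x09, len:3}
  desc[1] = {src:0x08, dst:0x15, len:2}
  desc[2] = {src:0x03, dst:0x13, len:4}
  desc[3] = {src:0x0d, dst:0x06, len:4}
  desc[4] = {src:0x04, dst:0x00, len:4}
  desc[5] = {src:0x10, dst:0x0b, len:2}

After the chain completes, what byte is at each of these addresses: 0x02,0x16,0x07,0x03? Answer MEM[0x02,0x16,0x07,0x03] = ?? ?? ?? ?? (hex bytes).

  after D0: wrote 3B at 0x09 = 5aa53b
  after D1: wrote 2B at 0x15 = 315a
  after D2: wrote 4B at 0x13 = c60196be
  after D3: wrote 4B at 0x06 = d03cf8c8
  after D4: wrote 4B at 0x00 = 0196d03c
  after D5: wrote 2B at 0x0b = c82c
query mem[0x02]=0xd0, mem[0x16]=0xbe, mem[0x07]=0x3c, mem[0x03]=0x3c

MEM[0x02,0x16,0x07,0x03] = d0 be 3c 3c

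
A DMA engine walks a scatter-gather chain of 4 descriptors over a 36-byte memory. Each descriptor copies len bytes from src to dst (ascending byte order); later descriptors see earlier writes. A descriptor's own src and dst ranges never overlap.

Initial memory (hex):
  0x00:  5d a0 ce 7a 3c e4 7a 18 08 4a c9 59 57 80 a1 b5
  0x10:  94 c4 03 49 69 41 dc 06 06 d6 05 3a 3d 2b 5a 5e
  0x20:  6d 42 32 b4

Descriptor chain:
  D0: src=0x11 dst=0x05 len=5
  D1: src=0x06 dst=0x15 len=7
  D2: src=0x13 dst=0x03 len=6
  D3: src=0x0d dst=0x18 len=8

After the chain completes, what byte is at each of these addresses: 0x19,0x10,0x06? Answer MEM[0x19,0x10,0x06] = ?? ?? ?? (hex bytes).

#0 dst[0x05+5] := {0xc4,0x03,0x49,0x69,0x41}
#1 dst[0x15+7] := {0x03,0x49,0x69,0x41,0xc9,0x59,0x57}
#2 dst[0x03+6] := {0x49,0x69,0x03,0x49,0x69,0x41}
#3 dst[0x18+8] := {0x80,0xa1,0xb5,0x94,0xc4,0x03,0x49,0x69}
query mem[0x19]=0xa1, mem[0x10]=0x94, mem[0x06]=0x49

MEM[0x19,0x10,0x06] = a1 94 49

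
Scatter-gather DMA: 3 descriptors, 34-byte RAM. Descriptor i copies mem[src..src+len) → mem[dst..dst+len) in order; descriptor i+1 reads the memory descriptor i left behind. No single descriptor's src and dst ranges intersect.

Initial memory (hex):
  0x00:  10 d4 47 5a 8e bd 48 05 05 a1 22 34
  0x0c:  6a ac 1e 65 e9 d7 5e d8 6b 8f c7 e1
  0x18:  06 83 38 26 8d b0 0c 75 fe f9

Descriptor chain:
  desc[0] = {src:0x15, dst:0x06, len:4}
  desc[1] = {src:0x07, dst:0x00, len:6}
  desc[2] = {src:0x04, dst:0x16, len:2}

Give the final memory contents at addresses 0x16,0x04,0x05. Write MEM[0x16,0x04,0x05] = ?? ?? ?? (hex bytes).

[0] 0x15->0x06 len=4 : 8f c7 e1 06
[1] 0x07->0x00 len=6 : c7 e1 06 22 34 6a
[2] 0x04->0x16 len=2 : 34 6a
query mem[0x16]=0x34, mem[0x04]=0x34, mem[0x05]=0x6a

MEM[0x16,0x04,0x05] = 34 34 6a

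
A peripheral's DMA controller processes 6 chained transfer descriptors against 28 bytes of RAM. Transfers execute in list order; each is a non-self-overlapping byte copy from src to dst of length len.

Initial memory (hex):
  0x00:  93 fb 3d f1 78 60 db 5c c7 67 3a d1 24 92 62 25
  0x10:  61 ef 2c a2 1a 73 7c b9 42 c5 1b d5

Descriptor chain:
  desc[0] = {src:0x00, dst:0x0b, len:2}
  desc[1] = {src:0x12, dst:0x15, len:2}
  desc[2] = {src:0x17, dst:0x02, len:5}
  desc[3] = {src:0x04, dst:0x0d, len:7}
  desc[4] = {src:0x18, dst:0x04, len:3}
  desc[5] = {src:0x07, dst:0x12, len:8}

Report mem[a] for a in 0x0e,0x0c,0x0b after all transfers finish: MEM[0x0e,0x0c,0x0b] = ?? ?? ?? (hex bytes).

MEM[0x0e,0x0c,0x0b] = 1b fb 93

  after D0: wrote 2B at 0x0b = 93fb
  after D1: wrote 2B at 0x15 = 2ca2
  after D2: wrote 5B at 0x02 = b942c51bd5
  after D3: wrote 7B at 0x0d = c51bd55cc7673a
  after D4: wrote 3B at 0x04 = 42c51b
  after D5: wrote 8B at 0x12 = 5cc7673a93fbc51b
query mem[0x0e]=0x1b, mem[0x0c]=0xfb, mem[0x0b]=0x93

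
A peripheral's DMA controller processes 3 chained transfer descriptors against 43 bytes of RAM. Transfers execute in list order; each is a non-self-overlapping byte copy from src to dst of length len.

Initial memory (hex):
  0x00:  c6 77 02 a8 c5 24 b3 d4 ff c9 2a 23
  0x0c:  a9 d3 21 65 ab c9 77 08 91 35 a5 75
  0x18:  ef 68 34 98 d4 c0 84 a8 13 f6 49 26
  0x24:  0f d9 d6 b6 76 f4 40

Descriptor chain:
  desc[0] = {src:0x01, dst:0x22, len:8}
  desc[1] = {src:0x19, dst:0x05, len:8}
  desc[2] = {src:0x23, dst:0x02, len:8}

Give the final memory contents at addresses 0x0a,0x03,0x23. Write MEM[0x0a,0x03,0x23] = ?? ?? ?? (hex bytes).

MEM[0x0a,0x03,0x23] = 84 a8 02

D0: mem[0x22..0x29] <- [77 02 a8 c5 24 b3 d4 ff]
D1: mem[0x05..0x0c] <- [68 34 98 d4 c0 84 a8 13]
D2: mem[0x02..0x09] <- [02 a8 c5 24 b3 d4 ff 40]
query mem[0x0a]=0x84, mem[0x03]=0xa8, mem[0x23]=0x02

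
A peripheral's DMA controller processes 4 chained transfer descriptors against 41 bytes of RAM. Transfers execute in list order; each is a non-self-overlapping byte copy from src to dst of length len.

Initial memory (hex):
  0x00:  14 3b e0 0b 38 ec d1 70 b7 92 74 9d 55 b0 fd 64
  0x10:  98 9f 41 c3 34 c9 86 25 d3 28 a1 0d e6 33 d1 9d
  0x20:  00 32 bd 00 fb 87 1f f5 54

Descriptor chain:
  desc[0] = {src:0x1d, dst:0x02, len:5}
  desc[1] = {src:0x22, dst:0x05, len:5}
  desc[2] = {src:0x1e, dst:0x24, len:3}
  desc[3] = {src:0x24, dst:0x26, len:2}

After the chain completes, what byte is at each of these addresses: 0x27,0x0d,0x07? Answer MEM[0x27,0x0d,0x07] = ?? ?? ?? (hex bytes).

MEM[0x27,0x0d,0x07] = 9d b0 fb

#0 dst[0x02+5] := {0x33,0xd1,0x9d,0x00,0x32}
#1 dst[0x05+5] := {0xbd,0x00,0xfb,0x87,0x1f}
#2 dst[0x24+3] := {0xd1,0x9d,0x00}
#3 dst[0x26+2] := {0xd1,0x9d}
query mem[0x27]=0x9d, mem[0x0d]=0xb0, mem[0x07]=0xfb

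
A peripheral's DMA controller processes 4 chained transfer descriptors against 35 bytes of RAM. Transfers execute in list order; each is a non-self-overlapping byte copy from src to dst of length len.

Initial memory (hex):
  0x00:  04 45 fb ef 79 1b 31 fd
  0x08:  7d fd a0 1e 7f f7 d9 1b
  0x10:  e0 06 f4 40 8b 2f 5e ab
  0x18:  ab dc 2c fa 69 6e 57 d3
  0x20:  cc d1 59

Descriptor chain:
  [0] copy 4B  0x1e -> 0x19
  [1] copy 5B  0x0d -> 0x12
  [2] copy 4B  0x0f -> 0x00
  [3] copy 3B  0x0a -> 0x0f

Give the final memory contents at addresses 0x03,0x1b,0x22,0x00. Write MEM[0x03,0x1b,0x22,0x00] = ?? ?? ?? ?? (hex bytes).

#0 dst[0x19+4] := {0x57,0xd3,0xcc,0xd1}
#1 dst[0x12+5] := {0xf7,0xd9,0x1b,0xe0,0x06}
#2 dst[0x00+4] := {0x1b,0xe0,0x06,0xf7}
#3 dst[0x0f+3] := {0xa0,0x1e,0x7f}
query mem[0x03]=0xf7, mem[0x1b]=0xcc, mem[0x22]=0x59, mem[0x00]=0x1b

MEM[0x03,0x1b,0x22,0x00] = f7 cc 59 1b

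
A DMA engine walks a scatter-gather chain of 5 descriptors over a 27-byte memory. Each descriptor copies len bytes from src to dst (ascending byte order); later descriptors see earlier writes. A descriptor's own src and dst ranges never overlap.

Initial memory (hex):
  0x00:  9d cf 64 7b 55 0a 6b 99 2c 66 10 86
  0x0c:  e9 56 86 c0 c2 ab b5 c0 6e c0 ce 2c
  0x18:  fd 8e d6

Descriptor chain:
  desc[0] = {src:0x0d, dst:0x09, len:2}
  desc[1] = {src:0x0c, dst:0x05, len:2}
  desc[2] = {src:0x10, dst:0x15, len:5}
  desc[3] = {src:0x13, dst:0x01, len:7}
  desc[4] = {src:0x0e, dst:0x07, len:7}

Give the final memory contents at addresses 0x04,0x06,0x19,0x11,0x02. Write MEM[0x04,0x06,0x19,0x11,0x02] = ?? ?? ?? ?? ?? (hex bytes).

MEM[0x04,0x06,0x19,0x11,0x02] = ab c0 6e ab 6e

[0] 0x0d->0x09 len=2 : 56 86
[1] 0x0c->0x05 len=2 : e9 56
[2] 0x10->0x15 len=5 : c2 ab b5 c0 6e
[3] 0x13->0x01 len=7 : c0 6e c2 ab b5 c0 6e
[4] 0x0e->0x07 len=7 : 86 c0 c2 ab b5 c0 6e
query mem[0x04]=0xab, mem[0x06]=0xc0, mem[0x19]=0x6e, mem[0x11]=0xab, mem[0x02]=0x6e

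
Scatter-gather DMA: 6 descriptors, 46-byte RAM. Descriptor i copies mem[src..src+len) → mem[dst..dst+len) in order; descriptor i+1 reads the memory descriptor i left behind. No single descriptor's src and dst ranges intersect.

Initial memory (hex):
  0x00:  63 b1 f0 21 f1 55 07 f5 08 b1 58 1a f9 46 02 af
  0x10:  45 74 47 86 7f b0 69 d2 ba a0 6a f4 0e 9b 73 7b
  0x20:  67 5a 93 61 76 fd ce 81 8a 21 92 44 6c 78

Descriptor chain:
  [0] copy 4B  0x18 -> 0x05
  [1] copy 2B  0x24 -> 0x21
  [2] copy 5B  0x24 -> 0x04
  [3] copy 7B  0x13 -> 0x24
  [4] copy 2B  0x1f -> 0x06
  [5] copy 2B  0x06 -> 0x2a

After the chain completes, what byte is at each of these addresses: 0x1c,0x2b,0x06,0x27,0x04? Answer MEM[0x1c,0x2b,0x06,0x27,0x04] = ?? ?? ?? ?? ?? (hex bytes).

MEM[0x1c,0x2b,0x06,0x27,0x04] = 0e 67 7b 69 76

#0 dst[0x05+4] := {0xba,0xa0,0x6a,0xf4}
#1 dst[0x21+2] := {0x76,0xfd}
#2 dst[0x04+5] := {0x76,0xfd,0xce,0x81,0x8a}
#3 dst[0x24+7] := {0x86,0x7f,0xb0,0x69,0xd2,0xba,0xa0}
#4 dst[0x06+2] := {0x7b,0x67}
#5 dst[0x2a+2] := {0x7b,0x67}
query mem[0x1c]=0x0e, mem[0x2b]=0x67, mem[0x06]=0x7b, mem[0x27]=0x69, mem[0x04]=0x76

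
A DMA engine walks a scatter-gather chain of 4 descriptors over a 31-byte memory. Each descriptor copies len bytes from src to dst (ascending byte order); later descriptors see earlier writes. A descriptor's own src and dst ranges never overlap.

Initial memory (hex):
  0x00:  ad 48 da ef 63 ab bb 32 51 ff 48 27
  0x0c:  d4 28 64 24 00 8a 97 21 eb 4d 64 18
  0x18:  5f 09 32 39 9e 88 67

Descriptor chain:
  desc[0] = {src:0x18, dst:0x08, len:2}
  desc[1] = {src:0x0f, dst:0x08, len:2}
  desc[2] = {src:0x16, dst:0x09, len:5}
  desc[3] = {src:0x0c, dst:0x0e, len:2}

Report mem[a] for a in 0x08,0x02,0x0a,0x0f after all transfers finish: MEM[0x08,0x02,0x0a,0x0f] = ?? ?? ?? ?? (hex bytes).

MEM[0x08,0x02,0x0a,0x0f] = 24 da 18 32

#0 dst[0x08+2] := {0x5f,0x09}
#1 dst[0x08+2] := {0x24,0x00}
#2 dst[0x09+5] := {0x64,0x18,0x5f,0x09,0x32}
#3 dst[0x0e+2] := {0x09,0x32}
query mem[0x08]=0x24, mem[0x02]=0xda, mem[0x0a]=0x18, mem[0x0f]=0x32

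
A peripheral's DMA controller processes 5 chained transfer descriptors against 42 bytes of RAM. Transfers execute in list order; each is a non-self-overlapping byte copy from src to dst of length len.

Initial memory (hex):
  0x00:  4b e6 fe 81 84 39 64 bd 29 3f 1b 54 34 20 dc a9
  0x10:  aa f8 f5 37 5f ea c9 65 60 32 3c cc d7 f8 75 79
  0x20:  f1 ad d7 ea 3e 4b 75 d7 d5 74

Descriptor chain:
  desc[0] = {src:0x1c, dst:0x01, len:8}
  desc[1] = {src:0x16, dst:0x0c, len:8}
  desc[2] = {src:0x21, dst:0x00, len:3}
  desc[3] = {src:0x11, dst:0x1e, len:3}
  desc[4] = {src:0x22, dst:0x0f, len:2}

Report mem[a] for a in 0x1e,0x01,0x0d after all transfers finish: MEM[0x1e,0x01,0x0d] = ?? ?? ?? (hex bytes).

MEM[0x1e,0x01,0x0d] = cc d7 65

  after D0: wrote 8B at 0x01 = d7f87579f1add7ea
  after D1: wrote 8B at 0x0c = c96560323cccd7f8
  after D2: wrote 3B at 0x00 = add7ea
  after D3: wrote 3B at 0x1e = ccd7f8
  after D4: wrote 2B at 0x0f = d7ea
query mem[0x1e]=0xcc, mem[0x01]=0xd7, mem[0x0d]=0x65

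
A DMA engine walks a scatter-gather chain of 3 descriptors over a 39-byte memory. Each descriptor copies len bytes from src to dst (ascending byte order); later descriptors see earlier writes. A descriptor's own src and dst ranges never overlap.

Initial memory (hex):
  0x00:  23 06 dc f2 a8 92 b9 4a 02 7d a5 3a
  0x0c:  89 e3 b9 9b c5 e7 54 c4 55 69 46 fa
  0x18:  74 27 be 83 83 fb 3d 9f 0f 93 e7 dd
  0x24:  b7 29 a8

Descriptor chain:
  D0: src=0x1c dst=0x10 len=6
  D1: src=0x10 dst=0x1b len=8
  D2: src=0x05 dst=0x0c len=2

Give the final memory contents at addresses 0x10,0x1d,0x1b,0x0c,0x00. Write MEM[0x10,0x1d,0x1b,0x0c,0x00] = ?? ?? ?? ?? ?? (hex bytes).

MEM[0x10,0x1d,0x1b,0x0c,0x00] = 83 3d 83 92 23

D0: mem[0x10..0x15] <- [83 fb 3d 9f 0f 93]
D1: mem[0x1b..0x22] <- [83 fb 3d 9f 0f 93 46 fa]
D2: mem[0x0c..0x0d] <- [92 b9]
query mem[0x10]=0x83, mem[0x1d]=0x3d, mem[0x1b]=0x83, mem[0x0c]=0x92, mem[0x00]=0x23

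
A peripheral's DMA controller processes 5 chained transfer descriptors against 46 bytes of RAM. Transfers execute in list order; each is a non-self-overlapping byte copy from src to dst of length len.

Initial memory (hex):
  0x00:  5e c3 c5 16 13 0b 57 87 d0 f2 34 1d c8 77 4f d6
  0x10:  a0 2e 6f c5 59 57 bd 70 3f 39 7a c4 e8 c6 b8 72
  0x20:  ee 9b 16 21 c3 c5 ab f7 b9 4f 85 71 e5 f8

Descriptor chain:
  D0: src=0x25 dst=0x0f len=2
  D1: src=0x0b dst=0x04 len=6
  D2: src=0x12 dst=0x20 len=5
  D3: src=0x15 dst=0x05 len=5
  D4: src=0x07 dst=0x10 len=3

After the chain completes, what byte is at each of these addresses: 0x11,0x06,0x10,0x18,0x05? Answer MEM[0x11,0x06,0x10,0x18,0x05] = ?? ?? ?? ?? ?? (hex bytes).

MEM[0x11,0x06,0x10,0x18,0x05] = 3f bd 70 3f 57

#0 dst[0x0f+2] := {0xc5,0xab}
#1 dst[0x04+6] := {0x1d,0xc8,0x77,0x4f,0xc5,0xab}
#2 dst[0x20+5] := {0x6f,0xc5,0x59,0x57,0xbd}
#3 dst[0x05+5] := {0x57,0xbd,0x70,0x3f,0x39}
#4 dst[0x10+3] := {0x70,0x3f,0x39}
query mem[0x11]=0x3f, mem[0x06]=0xbd, mem[0x10]=0x70, mem[0x18]=0x3f, mem[0x05]=0x57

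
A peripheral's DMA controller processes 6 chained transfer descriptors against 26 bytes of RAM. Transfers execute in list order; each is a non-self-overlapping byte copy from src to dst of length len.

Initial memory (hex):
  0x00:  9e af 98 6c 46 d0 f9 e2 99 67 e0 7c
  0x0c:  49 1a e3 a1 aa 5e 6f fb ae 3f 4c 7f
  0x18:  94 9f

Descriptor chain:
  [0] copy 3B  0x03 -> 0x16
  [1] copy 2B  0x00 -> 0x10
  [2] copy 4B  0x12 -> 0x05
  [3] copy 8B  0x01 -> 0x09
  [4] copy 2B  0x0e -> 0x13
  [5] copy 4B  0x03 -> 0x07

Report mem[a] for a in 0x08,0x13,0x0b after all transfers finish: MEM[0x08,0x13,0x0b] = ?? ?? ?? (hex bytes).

MEM[0x08,0x13,0x0b] = 46 fb 6c

#0 dst[0x16+3] := {0x6c,0x46,0xd0}
#1 dst[0x10+2] := {0x9e,0xaf}
#2 dst[0x05+4] := {0x6f,0xfb,0xae,0x3f}
#3 dst[0x09+8] := {0xaf,0x98,0x6c,0x46,0x6f,0xfb,0xae,0x3f}
#4 dst[0x13+2] := {0xfb,0xae}
#5 dst[0x07+4] := {0x6c,0x46,0x6f,0xfb}
query mem[0x08]=0x46, mem[0x13]=0xfb, mem[0x0b]=0x6c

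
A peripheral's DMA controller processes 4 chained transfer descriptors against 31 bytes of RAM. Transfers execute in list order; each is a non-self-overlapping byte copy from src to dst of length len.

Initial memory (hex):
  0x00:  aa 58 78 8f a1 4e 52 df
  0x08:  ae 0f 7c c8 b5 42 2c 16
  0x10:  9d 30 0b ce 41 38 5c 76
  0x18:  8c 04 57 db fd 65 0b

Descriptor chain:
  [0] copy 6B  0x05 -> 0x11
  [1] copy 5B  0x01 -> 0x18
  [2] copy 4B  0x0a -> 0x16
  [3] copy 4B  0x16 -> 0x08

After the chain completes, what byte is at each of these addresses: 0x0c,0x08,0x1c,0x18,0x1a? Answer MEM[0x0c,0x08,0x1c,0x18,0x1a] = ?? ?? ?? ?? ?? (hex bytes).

[0] 0x05->0x11 len=6 : 4e 52 df ae 0f 7c
[1] 0x01->0x18 len=5 : 58 78 8f a1 4e
[2] 0x0a->0x16 len=4 : 7c c8 b5 42
[3] 0x16->0x08 len=4 : 7c c8 b5 42
query mem[0x0c]=0xb5, mem[0x08]=0x7c, mem[0x1c]=0x4e, mem[0x18]=0xb5, mem[0x1a]=0x8f

MEM[0x0c,0x08,0x1c,0x18,0x1a] = b5 7c 4e b5 8f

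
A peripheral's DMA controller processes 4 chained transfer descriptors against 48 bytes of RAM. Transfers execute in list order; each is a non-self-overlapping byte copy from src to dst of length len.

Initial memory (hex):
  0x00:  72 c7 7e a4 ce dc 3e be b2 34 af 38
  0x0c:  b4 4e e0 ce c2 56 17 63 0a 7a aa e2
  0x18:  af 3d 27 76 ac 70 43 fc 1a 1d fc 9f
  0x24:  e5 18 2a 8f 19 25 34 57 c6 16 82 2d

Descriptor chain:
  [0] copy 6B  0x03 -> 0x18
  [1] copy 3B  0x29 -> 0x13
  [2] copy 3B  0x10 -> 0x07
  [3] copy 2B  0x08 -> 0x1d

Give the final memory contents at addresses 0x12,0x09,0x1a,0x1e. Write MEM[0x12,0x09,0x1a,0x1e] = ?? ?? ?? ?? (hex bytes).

[0] 0x03->0x18 len=6 : a4 ce dc 3e be b2
[1] 0x29->0x13 len=3 : 25 34 57
[2] 0x10->0x07 len=3 : c2 56 17
[3] 0x08->0x1d len=2 : 56 17
query mem[0x12]=0x17, mem[0x09]=0x17, mem[0x1a]=0xdc, mem[0x1e]=0x17

MEM[0x12,0x09,0x1a,0x1e] = 17 17 dc 17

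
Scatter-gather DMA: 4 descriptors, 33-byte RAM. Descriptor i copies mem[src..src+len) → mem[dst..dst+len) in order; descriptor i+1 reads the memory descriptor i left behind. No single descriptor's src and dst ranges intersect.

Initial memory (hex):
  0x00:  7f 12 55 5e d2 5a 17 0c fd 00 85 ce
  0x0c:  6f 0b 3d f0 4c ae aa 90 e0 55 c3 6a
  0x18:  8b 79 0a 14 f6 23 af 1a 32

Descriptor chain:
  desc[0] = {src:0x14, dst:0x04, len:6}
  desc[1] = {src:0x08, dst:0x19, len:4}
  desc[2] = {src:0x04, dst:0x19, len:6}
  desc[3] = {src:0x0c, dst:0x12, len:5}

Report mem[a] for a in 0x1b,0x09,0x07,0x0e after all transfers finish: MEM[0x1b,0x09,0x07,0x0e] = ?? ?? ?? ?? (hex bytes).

  after D0: wrote 6B at 0x04 = e055c36a8b79
  after D1: wrote 4B at 0x19 = 8b7985ce
  after D2: wrote 6B at 0x19 = e055c36a8b79
  after D3: wrote 5B at 0x12 = 6f0b3df04c
query mem[0x1b]=0xc3, mem[0x09]=0x79, mem[0x07]=0x6a, mem[0x0e]=0x3d

MEM[0x1b,0x09,0x07,0x0e] = c3 79 6a 3d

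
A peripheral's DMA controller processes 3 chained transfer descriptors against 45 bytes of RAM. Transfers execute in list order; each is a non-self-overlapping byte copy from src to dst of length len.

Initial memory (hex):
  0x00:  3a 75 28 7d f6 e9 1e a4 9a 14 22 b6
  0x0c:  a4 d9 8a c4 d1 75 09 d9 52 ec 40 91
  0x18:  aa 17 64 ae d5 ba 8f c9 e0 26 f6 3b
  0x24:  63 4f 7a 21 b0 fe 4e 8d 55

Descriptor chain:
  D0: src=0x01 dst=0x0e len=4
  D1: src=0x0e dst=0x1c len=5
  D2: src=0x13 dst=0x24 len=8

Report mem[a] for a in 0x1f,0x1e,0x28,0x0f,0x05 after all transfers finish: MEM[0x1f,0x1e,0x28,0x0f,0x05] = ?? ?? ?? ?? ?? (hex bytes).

MEM[0x1f,0x1e,0x28,0x0f,0x05] = f6 7d 91 28 e9

D0: mem[0x0e..0x11] <- [75 28 7d f6]
D1: mem[0x1c..0x20] <- [75 28 7d f6 09]
D2: mem[0x24..0x2b] <- [d9 52 ec 40 91 aa 17 64]
query mem[0x1f]=0xf6, mem[0x1e]=0x7d, mem[0x28]=0x91, mem[0x0f]=0x28, mem[0x05]=0xe9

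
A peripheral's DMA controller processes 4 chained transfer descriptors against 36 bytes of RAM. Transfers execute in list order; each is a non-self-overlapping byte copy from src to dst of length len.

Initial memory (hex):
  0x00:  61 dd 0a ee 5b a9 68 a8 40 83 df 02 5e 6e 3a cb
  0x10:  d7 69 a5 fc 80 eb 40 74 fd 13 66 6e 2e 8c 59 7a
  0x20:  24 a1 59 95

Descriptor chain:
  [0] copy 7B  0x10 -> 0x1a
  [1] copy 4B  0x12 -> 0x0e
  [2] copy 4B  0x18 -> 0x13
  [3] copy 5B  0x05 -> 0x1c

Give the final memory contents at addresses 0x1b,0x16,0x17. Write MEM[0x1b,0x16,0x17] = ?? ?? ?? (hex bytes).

  after D0: wrote 7B at 0x1a = d769a5fc80eb40
  after D1: wrote 4B at 0x0e = a5fc80eb
  after D2: wrote 4B at 0x13 = fd13d769
  after D3: wrote 5B at 0x1c = a968a84083
query mem[0x1b]=0x69, mem[0x16]=0x69, mem[0x17]=0x74

MEM[0x1b,0x16,0x17] = 69 69 74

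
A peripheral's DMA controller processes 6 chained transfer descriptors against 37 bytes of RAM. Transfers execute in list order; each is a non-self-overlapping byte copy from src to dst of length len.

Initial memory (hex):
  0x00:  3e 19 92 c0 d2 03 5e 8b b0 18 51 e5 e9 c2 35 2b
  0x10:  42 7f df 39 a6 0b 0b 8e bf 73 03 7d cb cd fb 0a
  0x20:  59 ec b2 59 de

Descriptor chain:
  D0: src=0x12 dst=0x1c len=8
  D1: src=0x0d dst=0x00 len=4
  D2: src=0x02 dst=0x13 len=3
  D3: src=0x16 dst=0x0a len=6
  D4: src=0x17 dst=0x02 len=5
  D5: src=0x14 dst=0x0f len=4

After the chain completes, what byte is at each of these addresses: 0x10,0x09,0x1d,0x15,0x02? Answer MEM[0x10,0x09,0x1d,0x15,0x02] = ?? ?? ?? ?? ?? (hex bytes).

MEM[0x10,0x09,0x1d,0x15,0x02] = d2 18 39 d2 8e

D0: mem[0x1c..0x23] <- [df 39 a6 0b 0b 8e bf 73]
D1: mem[0x00..0x03] <- [c2 35 2b 42]
D2: mem[0x13..0x15] <- [2b 42 d2]
D3: mem[0x0a..0x0f] <- [0b 8e bf 73 03 7d]
D4: mem[0x02..0x06] <- [8e bf 73 03 7d]
D5: mem[0x0f..0x12] <- [42 d2 0b 8e]
query mem[0x10]=0xd2, mem[0x09]=0x18, mem[0x1d]=0x39, mem[0x15]=0xd2, mem[0x02]=0x8e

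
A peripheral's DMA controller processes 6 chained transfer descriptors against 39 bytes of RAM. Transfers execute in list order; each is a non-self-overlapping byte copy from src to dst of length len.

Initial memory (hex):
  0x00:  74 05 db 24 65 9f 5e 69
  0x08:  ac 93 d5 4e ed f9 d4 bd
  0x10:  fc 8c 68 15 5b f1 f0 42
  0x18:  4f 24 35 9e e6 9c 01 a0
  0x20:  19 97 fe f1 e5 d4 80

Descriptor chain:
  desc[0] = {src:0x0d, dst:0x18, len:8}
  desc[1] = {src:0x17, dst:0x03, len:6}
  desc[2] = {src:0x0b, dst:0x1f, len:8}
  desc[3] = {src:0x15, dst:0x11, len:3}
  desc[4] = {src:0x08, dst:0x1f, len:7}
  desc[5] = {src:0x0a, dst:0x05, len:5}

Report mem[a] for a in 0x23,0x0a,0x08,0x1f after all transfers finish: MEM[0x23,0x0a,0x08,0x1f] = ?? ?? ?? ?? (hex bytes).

#0 dst[0x18+8] := {0xf9,0xd4,0xbd,0xfc,0x8c,0x68,0x15,0x5b}
#1 dst[0x03+6] := {0x42,0xf9,0xd4,0xbd,0xfc,0x8c}
#2 dst[0x1f+8] := {0x4e,0xed,0xf9,0xd4,0xbd,0xfc,0x8c,0x68}
#3 dst[0x11+3] := {0xf1,0xf0,0x42}
#4 dst[0x1f+7] := {0x8c,0x93,0xd5,0x4e,0xed,0xf9,0xd4}
#5 dst[0x05+5] := {0xd5,0x4e,0xed,0xf9,0xd4}
query mem[0x23]=0xed, mem[0x0a]=0xd5, mem[0x08]=0xf9, mem[0x1f]=0x8c

MEM[0x23,0x0a,0x08,0x1f] = ed d5 f9 8c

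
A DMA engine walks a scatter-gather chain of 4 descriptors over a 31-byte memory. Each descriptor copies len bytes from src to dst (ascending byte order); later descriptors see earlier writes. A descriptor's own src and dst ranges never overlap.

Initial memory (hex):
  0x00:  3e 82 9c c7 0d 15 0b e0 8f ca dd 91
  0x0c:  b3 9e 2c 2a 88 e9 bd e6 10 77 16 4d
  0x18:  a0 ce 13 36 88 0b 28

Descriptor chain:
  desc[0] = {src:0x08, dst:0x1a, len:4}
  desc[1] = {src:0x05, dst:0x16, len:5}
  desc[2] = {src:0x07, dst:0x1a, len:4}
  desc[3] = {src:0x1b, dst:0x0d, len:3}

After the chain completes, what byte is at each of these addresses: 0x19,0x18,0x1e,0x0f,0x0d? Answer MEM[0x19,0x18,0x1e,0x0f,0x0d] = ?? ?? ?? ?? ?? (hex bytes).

  after D0: wrote 4B at 0x1a = 8fcadd91
  after D1: wrote 5B at 0x16 = 150be08fca
  after D2: wrote 4B at 0x1a = e08fcadd
  after D3: wrote 3B at 0x0d = 8fcadd
query mem[0x19]=0x8f, mem[0x18]=0xe0, mem[0x1e]=0x28, mem[0x0f]=0xdd, mem[0x0d]=0x8f

MEM[0x19,0x18,0x1e,0x0f,0x0d] = 8f e0 28 dd 8f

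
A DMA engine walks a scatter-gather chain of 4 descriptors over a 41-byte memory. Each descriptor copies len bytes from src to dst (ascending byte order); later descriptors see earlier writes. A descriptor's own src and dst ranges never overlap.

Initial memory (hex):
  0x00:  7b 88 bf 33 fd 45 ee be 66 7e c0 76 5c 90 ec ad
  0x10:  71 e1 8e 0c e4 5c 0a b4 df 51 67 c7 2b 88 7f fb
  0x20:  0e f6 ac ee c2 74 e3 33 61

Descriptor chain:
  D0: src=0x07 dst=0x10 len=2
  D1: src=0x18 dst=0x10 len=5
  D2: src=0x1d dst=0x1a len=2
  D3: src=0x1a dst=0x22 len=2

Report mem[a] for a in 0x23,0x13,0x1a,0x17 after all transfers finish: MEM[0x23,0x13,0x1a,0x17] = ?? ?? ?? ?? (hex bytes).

MEM[0x23,0x13,0x1a,0x17] = 7f c7 88 b4

D0: mem[0x10..0x11] <- [be 66]
D1: mem[0x10..0x14] <- [df 51 67 c7 2b]
D2: mem[0x1a..0x1b] <- [88 7f]
D3: mem[0x22..0x23] <- [88 7f]
query mem[0x23]=0x7f, mem[0x13]=0xc7, mem[0x1a]=0x88, mem[0x17]=0xb4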